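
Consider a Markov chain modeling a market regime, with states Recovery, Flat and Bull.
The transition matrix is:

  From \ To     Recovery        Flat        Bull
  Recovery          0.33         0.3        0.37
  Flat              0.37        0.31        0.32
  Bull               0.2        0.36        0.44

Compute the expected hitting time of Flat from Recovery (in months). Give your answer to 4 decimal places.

3.0876

Let t(s) be the expected number of months to first reach Flat from state s, with t(Flat) = 0. Conditioning on the first month:
t(Recovery) = 1 + 0.33·t(Recovery) + 0.37·t(Bull)
t(Bull) = 1 + 0.2·t(Recovery) + 0.44·t(Bull)
Solving: t(Recovery) = 3.0876, t(Bull) = 2.8884.
Expected months from Recovery to Flat: 3.0876.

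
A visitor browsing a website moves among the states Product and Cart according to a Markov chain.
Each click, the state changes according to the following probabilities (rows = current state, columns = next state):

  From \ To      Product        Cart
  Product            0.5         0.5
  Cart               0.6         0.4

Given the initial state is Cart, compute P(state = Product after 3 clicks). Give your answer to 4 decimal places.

0.5460

Propagate the distribution vector 3 clicks from Cart.
After 0 clicks: (0.0000, 1.0000)
After 1 click: (0.6000, 0.4000)
After 2 clicks: (0.5400, 0.4600)
After 3 clicks: (0.5460, 0.4540)
P(in Product after 3 clicks) = 0.5460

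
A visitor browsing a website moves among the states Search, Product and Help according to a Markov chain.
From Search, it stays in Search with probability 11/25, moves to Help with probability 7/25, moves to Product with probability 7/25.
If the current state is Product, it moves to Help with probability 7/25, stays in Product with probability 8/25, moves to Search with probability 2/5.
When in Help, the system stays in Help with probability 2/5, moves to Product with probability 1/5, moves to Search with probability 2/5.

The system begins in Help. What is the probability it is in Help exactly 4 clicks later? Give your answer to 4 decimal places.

0.3183

Propagate the distribution vector 4 clicks from Help.
After 0 clicks: (0.0000, 0.0000, 1.0000)
After 1 click: (0.4000, 0.2000, 0.4000)
After 2 clicks: (0.4160, 0.2560, 0.3280)
After 3 clicks: (0.4166, 0.2640, 0.3194)
After 4 clicks: (0.4167, 0.2650, 0.3183)
P(in Help after 4 clicks) = 0.3183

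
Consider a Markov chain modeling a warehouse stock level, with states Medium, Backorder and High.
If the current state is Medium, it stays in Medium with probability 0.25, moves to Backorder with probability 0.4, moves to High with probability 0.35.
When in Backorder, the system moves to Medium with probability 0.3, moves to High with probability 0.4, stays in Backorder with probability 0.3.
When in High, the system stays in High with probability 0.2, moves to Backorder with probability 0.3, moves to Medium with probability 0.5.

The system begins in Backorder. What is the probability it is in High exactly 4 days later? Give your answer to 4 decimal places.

Propagate the distribution vector 4 days from Backorder.
After 0 days: (0.0000, 1.0000, 0.0000)
After 1 day: (0.3000, 0.3000, 0.4000)
After 2 days: (0.3650, 0.3300, 0.3050)
After 3 days: (0.3428, 0.3365, 0.3208)
After 4 days: (0.3470, 0.3343, 0.3187)
P(in High after 4 days) = 0.3187

0.3187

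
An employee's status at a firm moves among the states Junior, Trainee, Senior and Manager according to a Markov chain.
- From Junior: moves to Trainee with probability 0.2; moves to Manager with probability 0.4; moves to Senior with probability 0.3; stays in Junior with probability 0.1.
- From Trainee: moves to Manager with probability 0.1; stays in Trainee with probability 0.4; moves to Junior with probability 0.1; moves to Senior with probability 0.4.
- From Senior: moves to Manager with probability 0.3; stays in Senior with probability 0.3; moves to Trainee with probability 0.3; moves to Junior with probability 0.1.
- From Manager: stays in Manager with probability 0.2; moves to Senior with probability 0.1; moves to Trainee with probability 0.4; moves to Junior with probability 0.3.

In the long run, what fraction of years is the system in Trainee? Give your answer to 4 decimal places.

Let the stationary distribution be π with π = πP and π_1 + π_2 + π_3 + π_4 = 1.
π_1 = 0.1·π_1 + 0.1·π_2 + 0.1·π_3 + 0.3·π_4
π_2 = 0.2·π_1 + 0.4·π_2 + 0.3·π_3 + 0.4·π_4
π_3 = 0.3·π_1 + 0.4·π_2 + 0.3·π_3 + 0.1·π_4
Solving with the normalization constraint gives π = (0.1447, 0.3421, 0.2895, 0.2237).
So the stationary probability of Trainee is 0.3421.

0.3421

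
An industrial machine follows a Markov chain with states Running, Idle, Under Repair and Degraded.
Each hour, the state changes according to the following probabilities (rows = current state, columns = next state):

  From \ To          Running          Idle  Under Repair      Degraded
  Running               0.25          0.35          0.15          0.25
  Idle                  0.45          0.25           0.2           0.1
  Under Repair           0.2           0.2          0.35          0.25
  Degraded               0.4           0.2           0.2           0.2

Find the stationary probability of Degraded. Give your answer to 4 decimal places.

Let the stationary distribution be π with π = πP and π_1 + π_2 + π_3 + π_4 = 1.
π_1 = 0.25·π_1 + 0.45·π_2 + 0.2·π_3 + 0.4·π_4
π_2 = 0.35·π_1 + 0.25·π_2 + 0.2·π_3 + 0.2·π_4
π_3 = 0.15·π_1 + 0.2·π_2 + 0.35·π_3 + 0.2·π_4
Solving with the normalization constraint gives π = (0.3216, 0.2613, 0.2164, 0.2008).
So the stationary probability of Degraded is 0.2008.

0.2008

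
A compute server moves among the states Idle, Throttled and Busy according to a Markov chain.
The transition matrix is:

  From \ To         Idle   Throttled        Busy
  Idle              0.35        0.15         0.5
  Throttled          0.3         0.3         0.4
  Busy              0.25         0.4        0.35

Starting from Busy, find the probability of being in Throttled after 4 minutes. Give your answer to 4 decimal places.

0.2968

Propagate the distribution vector 4 minutes from Busy.
After 0 minutes: (0.0000, 0.0000, 1.0000)
After 1 minute: (0.2500, 0.4000, 0.3500)
After 2 minutes: (0.2950, 0.2975, 0.4075)
After 3 minutes: (0.2944, 0.2965, 0.4091)
After 4 minutes: (0.2943, 0.2968, 0.4090)
P(in Throttled after 4 minutes) = 0.2968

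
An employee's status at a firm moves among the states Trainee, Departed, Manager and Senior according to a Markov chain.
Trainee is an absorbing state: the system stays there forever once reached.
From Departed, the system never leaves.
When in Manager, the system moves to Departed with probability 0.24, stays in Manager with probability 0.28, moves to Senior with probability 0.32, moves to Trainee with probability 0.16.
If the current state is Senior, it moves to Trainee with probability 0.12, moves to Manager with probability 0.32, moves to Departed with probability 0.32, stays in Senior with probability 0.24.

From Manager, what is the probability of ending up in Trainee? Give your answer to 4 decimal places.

0.3597

Let h(s) be the probability of absorption at Trainee starting from transient state s. Then h(Trainee) = 1 and h(Departed) = 0. By first-step analysis:
h(Manager) = 0.16·1 + 0.24·0 + 0.28·h(Manager) + 0.32·h(Senior)
h(Senior) = 0.12·1 + 0.32·0 + 0.32·h(Manager) + 0.24·h(Senior)
Solving: h(Manager) = 0.3597, h(Senior) = 0.3094.
Starting from Manager, the probability is 0.3597.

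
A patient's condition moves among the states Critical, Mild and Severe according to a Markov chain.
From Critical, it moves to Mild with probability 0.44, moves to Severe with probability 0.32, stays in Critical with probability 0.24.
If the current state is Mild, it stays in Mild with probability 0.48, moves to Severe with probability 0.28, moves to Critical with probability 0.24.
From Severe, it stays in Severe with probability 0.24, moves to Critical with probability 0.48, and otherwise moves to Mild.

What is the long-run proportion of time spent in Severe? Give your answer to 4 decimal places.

Let the stationary distribution be π with π = πP and π_1 + π_2 + π_3 = 1.
π_1 = 0.24·π_1 + 0.24·π_2 + 0.48·π_3
π_2 = 0.44·π_1 + 0.48·π_2 + 0.28·π_3
Solving with the normalization constraint gives π = (0.3075, 0.4115, 0.2811).
So the stationary probability of Severe is 0.2811.

0.2811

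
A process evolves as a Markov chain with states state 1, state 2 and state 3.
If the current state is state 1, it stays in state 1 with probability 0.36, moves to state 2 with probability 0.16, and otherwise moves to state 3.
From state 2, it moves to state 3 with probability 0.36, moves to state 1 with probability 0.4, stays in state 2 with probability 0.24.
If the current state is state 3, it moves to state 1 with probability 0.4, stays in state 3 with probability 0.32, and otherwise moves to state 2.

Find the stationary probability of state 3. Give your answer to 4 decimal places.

0.3905

Let the stationary distribution be π with π = πP and π_1 + π_2 + π_3 = 1.
π_1 = 0.36·π_1 + 0.4·π_2 + 0.4·π_3
π_2 = 0.16·π_1 + 0.24·π_2 + 0.28·π_3
Solving with the normalization constraint gives π = (0.3846, 0.2249, 0.3905).
So the stationary probability of state 3 is 0.3905.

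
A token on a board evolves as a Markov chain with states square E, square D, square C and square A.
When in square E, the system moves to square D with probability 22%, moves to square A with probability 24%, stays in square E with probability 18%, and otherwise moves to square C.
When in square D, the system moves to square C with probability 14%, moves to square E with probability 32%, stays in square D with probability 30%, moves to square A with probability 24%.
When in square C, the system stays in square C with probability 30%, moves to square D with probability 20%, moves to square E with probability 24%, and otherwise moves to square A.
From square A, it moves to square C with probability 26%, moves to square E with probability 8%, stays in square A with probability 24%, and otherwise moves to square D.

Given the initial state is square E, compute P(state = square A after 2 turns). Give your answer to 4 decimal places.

0.2472

Propagate the distribution vector 2 turns from square E.
After 0 turns: (1.0000, 0.0000, 0.0000, 0.0000)
After 1 turn: (0.1800, 0.2200, 0.3600, 0.2400)
After 2 turns: (0.2084, 0.2784, 0.2660, 0.2472)
P(in square A after 2 turns) = 0.2472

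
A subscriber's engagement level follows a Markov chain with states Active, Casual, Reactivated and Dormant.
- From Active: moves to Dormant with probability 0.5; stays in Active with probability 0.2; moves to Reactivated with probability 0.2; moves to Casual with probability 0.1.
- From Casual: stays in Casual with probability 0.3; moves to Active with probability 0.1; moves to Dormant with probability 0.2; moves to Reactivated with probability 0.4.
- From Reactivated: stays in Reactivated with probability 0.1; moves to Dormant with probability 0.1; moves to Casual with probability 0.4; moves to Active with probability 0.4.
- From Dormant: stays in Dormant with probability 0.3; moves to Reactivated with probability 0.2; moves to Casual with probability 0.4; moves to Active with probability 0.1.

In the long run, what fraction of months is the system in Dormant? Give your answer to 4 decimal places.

Let the stationary distribution be π with π = πP and π_1 + π_2 + π_3 + π_4 = 1.
π_1 = 0.2·π_1 + 0.1·π_2 + 0.4·π_3 + 0.1·π_4
π_2 = 0.1·π_1 + 0.3·π_2 + 0.4·π_3 + 0.4·π_4
π_3 = 0.2·π_1 + 0.4·π_2 + 0.1·π_3 + 0.2·π_4
Solving with the normalization constraint gives π = (0.1906, 0.3117, 0.2385, 0.2593).
So the stationary probability of Dormant is 0.2593.

0.2593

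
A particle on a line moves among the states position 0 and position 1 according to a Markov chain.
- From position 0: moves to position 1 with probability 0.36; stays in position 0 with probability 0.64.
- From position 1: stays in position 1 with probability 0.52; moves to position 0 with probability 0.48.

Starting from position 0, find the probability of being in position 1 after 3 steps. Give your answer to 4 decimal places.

Propagate the distribution vector 3 steps from position 0.
After 0 steps: (1.0000, 0.0000)
After 1 step: (0.6400, 0.3600)
After 2 steps: (0.5824, 0.4176)
After 3 steps: (0.5732, 0.4268)
P(in position 1 after 3 steps) = 0.4268

0.4268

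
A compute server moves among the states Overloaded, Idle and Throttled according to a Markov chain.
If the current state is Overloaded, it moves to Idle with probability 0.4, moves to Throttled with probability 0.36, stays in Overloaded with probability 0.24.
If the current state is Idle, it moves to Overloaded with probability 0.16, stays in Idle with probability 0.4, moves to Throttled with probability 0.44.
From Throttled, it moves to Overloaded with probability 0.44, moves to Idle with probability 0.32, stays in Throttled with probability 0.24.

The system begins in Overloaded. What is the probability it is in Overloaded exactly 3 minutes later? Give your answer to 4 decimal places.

Propagate the distribution vector 3 minutes from Overloaded.
After 0 minutes: (1.0000, 0.0000, 0.0000)
After 1 minute: (0.2400, 0.4000, 0.3600)
After 2 minutes: (0.2800, 0.3712, 0.3488)
After 3 minutes: (0.2801, 0.3721, 0.3478)
P(in Overloaded after 3 minutes) = 0.2801

0.2801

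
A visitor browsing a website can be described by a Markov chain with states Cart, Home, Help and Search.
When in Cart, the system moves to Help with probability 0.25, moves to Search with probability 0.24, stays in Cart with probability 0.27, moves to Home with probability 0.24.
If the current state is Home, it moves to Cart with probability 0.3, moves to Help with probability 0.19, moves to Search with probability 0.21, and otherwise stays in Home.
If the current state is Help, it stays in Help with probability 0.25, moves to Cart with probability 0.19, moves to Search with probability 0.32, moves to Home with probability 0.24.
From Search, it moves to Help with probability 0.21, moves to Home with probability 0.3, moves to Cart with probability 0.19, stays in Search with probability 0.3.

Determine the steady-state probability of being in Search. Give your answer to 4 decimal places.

0.2656

Let the stationary distribution be π with π = πP and π_1 + π_2 + π_3 + π_4 = 1.
π_1 = 0.27·π_1 + 0.3·π_2 + 0.19·π_3 + 0.19·π_4
π_2 = 0.24·π_1 + 0.3·π_2 + 0.24·π_3 + 0.3·π_4
π_3 = 0.25·π_1 + 0.19·π_2 + 0.25·π_3 + 0.21·π_4
Solving with the normalization constraint gives π = (0.2391, 0.2723, 0.2230, 0.2656).
So the stationary probability of Search is 0.2656.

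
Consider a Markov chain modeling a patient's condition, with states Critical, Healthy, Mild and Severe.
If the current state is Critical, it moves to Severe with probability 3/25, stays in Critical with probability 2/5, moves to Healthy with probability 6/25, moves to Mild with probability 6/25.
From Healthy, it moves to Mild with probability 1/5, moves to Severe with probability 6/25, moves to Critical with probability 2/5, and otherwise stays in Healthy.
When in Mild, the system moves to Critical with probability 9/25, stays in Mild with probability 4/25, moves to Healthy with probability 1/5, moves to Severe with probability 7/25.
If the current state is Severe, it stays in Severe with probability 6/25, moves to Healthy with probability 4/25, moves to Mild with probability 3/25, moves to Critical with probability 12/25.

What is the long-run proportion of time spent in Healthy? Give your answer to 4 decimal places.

0.2004

Let the stationary distribution be π with π = πP and π_1 + π_2 + π_3 + π_4 = 1.
π_1 = 0.4·π_1 + 0.4·π_2 + 0.36·π_3 + 0.48·π_4
π_2 = 0.24·π_1 + 0.16·π_2 + 0.2·π_3 + 0.16·π_4
π_3 = 0.24·π_1 + 0.2·π_2 + 0.16·π_3 + 0.12·π_4
Solving with the normalization constraint gives π = (0.4082, 0.2004, 0.1927, 0.1987).
So the stationary probability of Healthy is 0.2004.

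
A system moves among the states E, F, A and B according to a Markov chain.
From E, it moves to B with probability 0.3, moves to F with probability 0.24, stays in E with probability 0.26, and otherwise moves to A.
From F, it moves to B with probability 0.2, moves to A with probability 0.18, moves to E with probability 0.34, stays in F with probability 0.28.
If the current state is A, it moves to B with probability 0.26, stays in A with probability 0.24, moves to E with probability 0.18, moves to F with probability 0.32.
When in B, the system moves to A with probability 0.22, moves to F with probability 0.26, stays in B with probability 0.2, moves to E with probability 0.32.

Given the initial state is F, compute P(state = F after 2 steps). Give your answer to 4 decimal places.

0.2696

Propagate the distribution vector 2 steps from F.
After 0 steps: (0.0000, 1.0000, 0.0000, 0.0000)
After 1 step: (0.3400, 0.2800, 0.1800, 0.2000)
After 2 steps: (0.2800, 0.2696, 0.2056, 0.2448)
P(in F after 2 steps) = 0.2696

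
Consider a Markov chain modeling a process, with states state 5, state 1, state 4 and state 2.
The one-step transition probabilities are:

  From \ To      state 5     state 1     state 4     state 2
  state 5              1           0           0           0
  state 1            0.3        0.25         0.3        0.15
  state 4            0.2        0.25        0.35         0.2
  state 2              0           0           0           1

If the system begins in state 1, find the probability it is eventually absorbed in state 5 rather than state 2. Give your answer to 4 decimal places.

Let h(s) be the probability of absorption at state 5 starting from transient state s. Then h(state 5) = 1 and h(state 2) = 0. By first-step analysis:
h(state 1) = 0.3·1 + 0.25·h(state 1) + 0.3·h(state 4) + 0.15·0
h(state 4) = 0.2·1 + 0.25·h(state 1) + 0.35·h(state 4) + 0.2·0
Solving: h(state 1) = 0.6182, h(state 4) = 0.5455.
Starting from state 1, the probability is 0.6182.

0.6182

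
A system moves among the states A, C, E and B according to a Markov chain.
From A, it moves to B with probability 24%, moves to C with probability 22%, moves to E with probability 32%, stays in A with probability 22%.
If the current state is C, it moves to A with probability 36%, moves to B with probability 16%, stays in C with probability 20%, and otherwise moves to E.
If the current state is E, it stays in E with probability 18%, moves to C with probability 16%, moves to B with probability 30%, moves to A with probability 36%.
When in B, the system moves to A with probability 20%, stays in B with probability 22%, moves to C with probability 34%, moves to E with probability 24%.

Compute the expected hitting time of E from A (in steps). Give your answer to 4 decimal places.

3.4125

Let t(s) be the expected number of steps to first reach E from state s, with t(E) = 0. Conditioning on the first step:
t(A) = 1 + 0.22·t(A) + 0.22·t(C) + 0.24·t(B)
t(C) = 1 + 0.36·t(A) + 0.2·t(C) + 0.16·t(B)
t(B) = 1 + 0.2·t(A) + 0.34·t(C) + 0.22·t(B)
Solving: t(A) = 3.4125, t(C) = 3.5243, t(B) = 3.6933.
Expected steps from A to E: 3.4125.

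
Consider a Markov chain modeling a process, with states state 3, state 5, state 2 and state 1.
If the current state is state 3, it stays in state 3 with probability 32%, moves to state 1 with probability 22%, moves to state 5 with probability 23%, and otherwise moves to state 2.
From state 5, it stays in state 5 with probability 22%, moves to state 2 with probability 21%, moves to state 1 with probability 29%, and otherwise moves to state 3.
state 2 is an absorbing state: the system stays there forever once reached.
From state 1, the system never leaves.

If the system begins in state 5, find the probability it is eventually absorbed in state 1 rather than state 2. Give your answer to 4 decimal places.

Let h(s) be the probability of absorption at state 1 starting from transient state s. Then h(state 1) = 1 and h(state 2) = 0. By first-step analysis:
h(state 3) = 0.32·h(state 3) + 0.23·h(state 5) + 0.23·0 + 0.22·1
h(state 5) = 0.28·h(state 3) + 0.22·h(state 5) + 0.21·0 + 0.29·1
Solving: h(state 3) = 0.5114, h(state 5) = 0.5554.
Starting from state 5, the probability is 0.5554.

0.5554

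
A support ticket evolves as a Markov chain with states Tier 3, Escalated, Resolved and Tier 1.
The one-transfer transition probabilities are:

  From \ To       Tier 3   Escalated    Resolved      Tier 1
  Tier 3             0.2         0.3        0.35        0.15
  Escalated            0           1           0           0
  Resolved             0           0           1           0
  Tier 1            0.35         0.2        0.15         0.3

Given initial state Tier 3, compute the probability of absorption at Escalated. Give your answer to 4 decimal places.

0.4729

Let h(s) be the probability of absorption at Escalated starting from transient state s. Then h(Escalated) = 1 and h(Resolved) = 0. By first-step analysis:
h(Tier 3) = 0.2·h(Tier 3) + 0.3·1 + 0.35·0 + 0.15·h(Tier 1)
h(Tier 1) = 0.35·h(Tier 3) + 0.2·1 + 0.15·0 + 0.3·h(Tier 1)
Solving: h(Tier 3) = 0.4729, h(Tier 1) = 0.5222.
Starting from Tier 3, the probability is 0.4729.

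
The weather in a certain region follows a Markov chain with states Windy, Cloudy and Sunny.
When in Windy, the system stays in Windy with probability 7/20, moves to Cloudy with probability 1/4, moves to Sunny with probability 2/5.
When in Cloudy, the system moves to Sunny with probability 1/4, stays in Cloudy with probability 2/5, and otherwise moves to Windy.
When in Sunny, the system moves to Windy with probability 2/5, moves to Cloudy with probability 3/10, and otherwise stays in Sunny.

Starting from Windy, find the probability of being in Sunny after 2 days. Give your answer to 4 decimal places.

Sum over the intermediate state after 1 day:
P = P(Windy→Windy)·P(Windy→Sunny) + P(Windy→Cloudy)·P(Cloudy→Sunny) + P(Windy→Sunny)·P(Sunny→Sunny)
  = 0.35×0.4 + 0.25×0.25 + 0.4×0.3
  = 0.1400 + 0.0625 + 0.1200 = 0.3225

0.3225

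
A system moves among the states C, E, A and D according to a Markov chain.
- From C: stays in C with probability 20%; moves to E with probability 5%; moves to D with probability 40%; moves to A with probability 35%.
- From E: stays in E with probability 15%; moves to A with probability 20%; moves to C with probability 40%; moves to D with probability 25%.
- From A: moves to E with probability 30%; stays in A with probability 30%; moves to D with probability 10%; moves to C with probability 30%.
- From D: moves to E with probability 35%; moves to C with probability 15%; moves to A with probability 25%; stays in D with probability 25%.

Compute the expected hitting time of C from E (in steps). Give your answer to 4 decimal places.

3.0973

Let t(s) be the expected number of steps to first reach C from state s, with t(C) = 0. Conditioning on the first step:
t(E) = 1 + 0.15·t(E) + 0.2·t(A) + 0.25·t(D)
t(A) = 1 + 0.3·t(E) + 0.3·t(A) + 0.1·t(D)
t(D) = 1 + 0.35·t(E) + 0.25·t(A) + 0.25·t(D)
Solving: t(E) = 3.0973, t(A) = 3.3106, t(D) = 3.8823.
Expected steps from E to C: 3.0973.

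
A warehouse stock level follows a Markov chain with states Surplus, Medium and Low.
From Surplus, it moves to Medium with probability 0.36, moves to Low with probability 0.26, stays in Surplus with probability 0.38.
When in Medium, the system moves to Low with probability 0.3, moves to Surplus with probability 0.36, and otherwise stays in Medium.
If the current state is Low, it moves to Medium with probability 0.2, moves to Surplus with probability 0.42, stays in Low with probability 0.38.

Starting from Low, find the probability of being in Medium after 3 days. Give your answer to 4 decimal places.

0.3039

Propagate the distribution vector 3 days from Low.
After 0 days: (0.0000, 0.0000, 1.0000)
After 1 day: (0.4200, 0.2000, 0.3800)
After 2 days: (0.3912, 0.2952, 0.3136)
After 3 days: (0.3866, 0.3039, 0.3094)
P(in Medium after 3 days) = 0.3039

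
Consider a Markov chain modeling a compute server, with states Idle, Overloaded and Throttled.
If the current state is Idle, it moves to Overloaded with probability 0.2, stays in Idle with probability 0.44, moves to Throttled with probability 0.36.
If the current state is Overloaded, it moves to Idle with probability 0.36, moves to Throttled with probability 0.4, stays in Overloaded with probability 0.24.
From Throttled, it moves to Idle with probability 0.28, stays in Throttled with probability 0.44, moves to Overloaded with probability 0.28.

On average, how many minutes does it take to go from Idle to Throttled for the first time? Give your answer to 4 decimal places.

Let t(s) be the expected number of minutes to first reach Throttled from state s, with t(Throttled) = 0. Conditioning on the first minute:
t(Idle) = 1 + 0.44·t(Idle) + 0.2·t(Overloaded)
t(Overloaded) = 1 + 0.36·t(Idle) + 0.24·t(Overloaded)
Solving: t(Idle) = 2.7149, t(Overloaded) = 2.6018.
Expected minutes from Idle to Throttled: 2.7149.

2.7149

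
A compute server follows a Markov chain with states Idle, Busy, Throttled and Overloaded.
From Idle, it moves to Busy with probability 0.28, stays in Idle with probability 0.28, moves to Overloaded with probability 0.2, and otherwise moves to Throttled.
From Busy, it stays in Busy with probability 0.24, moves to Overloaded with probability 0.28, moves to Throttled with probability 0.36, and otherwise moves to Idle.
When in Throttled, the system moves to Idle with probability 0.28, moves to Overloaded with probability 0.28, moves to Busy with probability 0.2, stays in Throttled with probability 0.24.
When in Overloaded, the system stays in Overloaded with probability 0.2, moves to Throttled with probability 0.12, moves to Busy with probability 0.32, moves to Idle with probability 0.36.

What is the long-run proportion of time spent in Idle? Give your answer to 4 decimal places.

0.2576

Let the stationary distribution be π with π = πP and π_1 + π_2 + π_3 + π_4 = 1.
π_1 = 0.28·π_1 + 0.12·π_2 + 0.28·π_3 + 0.36·π_4
π_2 = 0.28·π_1 + 0.24·π_2 + 0.2·π_3 + 0.32·π_4
π_3 = 0.24·π_1 + 0.36·π_2 + 0.24·π_3 + 0.12·π_4
Solving with the normalization constraint gives π = (0.2576, 0.2598, 0.2424, 0.2402).
So the stationary probability of Idle is 0.2576.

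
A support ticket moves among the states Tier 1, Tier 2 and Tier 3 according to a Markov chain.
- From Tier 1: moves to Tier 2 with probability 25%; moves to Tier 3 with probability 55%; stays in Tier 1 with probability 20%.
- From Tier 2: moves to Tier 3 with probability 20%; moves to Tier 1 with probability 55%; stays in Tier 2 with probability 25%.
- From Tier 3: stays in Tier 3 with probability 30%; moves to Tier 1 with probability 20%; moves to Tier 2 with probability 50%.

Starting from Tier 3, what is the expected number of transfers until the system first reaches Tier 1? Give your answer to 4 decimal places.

2.9412

Let t(s) be the expected number of transfers to first reach Tier 1 from state s, with t(Tier 1) = 0. Conditioning on the first transfer:
t(Tier 2) = 1 + 0.25·t(Tier 2) + 0.2·t(Tier 3)
t(Tier 3) = 1 + 0.5·t(Tier 2) + 0.3·t(Tier 3)
Solving: t(Tier 2) = 2.1176, t(Tier 3) = 2.9412.
Expected transfers from Tier 3 to Tier 1: 2.9412.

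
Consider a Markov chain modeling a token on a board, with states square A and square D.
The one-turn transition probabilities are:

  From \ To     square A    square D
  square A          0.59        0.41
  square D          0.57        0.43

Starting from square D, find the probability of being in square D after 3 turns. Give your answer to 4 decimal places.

0.4184

Propagate the distribution vector 3 turns from square D.
After 0 turns: (0.0000, 1.0000)
After 1 turn: (0.5700, 0.4300)
After 2 turns: (0.5814, 0.4186)
After 3 turns: (0.5816, 0.4184)
P(in square D after 3 turns) = 0.4184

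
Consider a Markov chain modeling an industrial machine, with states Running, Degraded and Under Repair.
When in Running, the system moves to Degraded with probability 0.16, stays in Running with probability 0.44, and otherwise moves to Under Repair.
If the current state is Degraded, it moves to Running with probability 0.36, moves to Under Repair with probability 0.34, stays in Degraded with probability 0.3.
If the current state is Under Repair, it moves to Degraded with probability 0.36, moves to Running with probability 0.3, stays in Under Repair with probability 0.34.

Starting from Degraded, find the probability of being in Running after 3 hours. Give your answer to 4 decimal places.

Propagate the distribution vector 3 hours from Degraded.
After 0 hours: (0.0000, 1.0000, 0.0000)
After 1 hour: (0.3600, 0.3000, 0.3400)
After 2 hours: (0.3684, 0.2700, 0.3616)
After 3 hours: (0.3678, 0.2701, 0.3621)
P(in Running after 3 hours) = 0.3678

0.3678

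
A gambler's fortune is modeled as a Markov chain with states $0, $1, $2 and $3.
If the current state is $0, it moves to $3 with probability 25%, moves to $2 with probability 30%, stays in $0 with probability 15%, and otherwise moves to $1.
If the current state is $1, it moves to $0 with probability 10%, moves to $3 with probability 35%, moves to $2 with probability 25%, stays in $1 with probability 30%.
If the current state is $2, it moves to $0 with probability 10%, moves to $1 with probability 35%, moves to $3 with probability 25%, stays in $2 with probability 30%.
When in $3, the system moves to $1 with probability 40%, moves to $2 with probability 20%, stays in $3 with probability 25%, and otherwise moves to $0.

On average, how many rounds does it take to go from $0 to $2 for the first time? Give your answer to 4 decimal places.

Let t(s) be the expected number of rounds to first reach $2 from state s, with t($2) = 0. Conditioning on the first round:
t($0) = 1 + 0.15·t($0) + 0.3·t($1) + 0.25·t($3)
t($1) = 1 + 0.1·t($0) + 0.3·t($1) + 0.35·t($3)
t($3) = 1 + 0.15·t($0) + 0.4·t($1) + 0.25·t($3)
Solving: t($0) = 3.9169, t($1) = 4.1543, t($3) = 4.3323.
Expected rounds from $0 to $2: 3.9169.

3.9169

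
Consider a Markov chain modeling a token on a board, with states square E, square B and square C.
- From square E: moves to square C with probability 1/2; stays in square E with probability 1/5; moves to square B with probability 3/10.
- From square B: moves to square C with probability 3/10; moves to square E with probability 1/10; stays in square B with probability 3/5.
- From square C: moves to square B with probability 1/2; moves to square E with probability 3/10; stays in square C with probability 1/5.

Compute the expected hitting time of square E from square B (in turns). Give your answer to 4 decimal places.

Let t(s) be the expected number of turns to first reach square E from state s, with t(square E) = 0. Conditioning on the first turn:
t(square B) = 1 + 0.6·t(square B) + 0.3·t(square C)
t(square C) = 1 + 0.5·t(square B) + 0.2·t(square C)
Solving: t(square B) = 6.4706, t(square C) = 5.2941.
Expected turns from square B to square E: 6.4706.

6.4706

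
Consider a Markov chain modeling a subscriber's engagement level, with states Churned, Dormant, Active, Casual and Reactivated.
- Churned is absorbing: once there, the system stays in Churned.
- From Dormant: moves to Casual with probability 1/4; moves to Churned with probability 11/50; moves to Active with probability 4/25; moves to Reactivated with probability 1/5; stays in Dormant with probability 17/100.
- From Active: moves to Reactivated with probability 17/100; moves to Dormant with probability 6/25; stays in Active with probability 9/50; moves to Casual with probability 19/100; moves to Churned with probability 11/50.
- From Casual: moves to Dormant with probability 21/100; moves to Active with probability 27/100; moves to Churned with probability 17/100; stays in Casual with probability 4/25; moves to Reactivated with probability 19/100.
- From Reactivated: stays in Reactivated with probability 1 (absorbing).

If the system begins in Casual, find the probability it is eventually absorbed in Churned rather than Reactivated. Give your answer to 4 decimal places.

Let h(s) be the probability of absorption at Churned starting from transient state s. Then h(Churned) = 1 and h(Reactivated) = 0. By first-step analysis:
h(Dormant) = 0.22·1 + 0.17·h(Dormant) + 0.16·h(Active) + 0.25·h(Casual) + 0.2·0
h(Active) = 0.22·1 + 0.24·h(Dormant) + 0.18·h(Active) + 0.19·h(Casual) + 0.17·0
h(Casual) = 0.17·1 + 0.21·h(Dormant) + 0.27·h(Active) + 0.16·h(Casual) + 0.19·0
Solving: h(Dormant) = 0.5210, h(Active) = 0.5379, h(Casual) = 0.5055.
Starting from Casual, the probability is 0.5055.

0.5055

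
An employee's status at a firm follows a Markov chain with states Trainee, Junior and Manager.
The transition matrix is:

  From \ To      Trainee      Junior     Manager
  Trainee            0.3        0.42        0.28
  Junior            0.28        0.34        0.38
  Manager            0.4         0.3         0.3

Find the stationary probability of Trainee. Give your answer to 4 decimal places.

Let the stationary distribution be π with π = πP and π_1 + π_2 + π_3 = 1.
π_1 = 0.3·π_1 + 0.28·π_2 + 0.4·π_3
π_2 = 0.42·π_1 + 0.34·π_2 + 0.3·π_3
Solving with the normalization constraint gives π = (0.3251, 0.3531, 0.3217).
So the stationary probability of Trainee is 0.3251.

0.3251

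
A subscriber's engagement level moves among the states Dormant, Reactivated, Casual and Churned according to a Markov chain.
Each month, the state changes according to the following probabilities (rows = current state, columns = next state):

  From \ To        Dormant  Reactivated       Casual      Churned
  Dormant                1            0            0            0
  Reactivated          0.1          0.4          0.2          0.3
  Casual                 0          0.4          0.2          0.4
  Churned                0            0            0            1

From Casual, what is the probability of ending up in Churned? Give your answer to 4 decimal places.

0.9000

Let h(s) be the probability of absorption at Churned starting from transient state s. Then h(Churned) = 1 and h(Dormant) = 0. By first-step analysis:
h(Reactivated) = 0.1·0 + 0.4·h(Reactivated) + 0.2·h(Casual) + 0.3·1
h(Casual) = 0.4·h(Reactivated) + 0.2·h(Casual) + 0.4·1
Solving: h(Reactivated) = 0.8000, h(Casual) = 0.9000.
Starting from Casual, the probability is 0.9000.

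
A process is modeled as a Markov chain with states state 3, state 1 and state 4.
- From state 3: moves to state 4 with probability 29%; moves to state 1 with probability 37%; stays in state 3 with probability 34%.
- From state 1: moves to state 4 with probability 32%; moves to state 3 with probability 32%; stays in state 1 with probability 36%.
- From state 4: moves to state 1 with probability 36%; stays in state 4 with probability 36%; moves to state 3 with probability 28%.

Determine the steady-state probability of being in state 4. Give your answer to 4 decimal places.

0.3235

Let the stationary distribution be π with π = πP and π_1 + π_2 + π_3 = 1.
π_1 = 0.34·π_1 + 0.32·π_2 + 0.28·π_3
π_2 = 0.37·π_1 + 0.36·π_2 + 0.36·π_3
Solving with the normalization constraint gives π = (0.3133, 0.3631, 0.3235).
So the stationary probability of state 4 is 0.3235.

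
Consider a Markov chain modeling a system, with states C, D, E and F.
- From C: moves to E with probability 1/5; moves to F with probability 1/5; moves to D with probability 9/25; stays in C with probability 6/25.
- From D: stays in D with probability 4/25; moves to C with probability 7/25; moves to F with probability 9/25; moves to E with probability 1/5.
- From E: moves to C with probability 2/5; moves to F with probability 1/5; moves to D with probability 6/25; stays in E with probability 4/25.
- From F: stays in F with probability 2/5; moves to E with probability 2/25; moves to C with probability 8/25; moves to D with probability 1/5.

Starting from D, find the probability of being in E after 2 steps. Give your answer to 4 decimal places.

Propagate the distribution vector 2 steps from D.
After 0 steps: (0.0000, 1.0000, 0.0000, 0.0000)
After 1 step: (0.2800, 0.1600, 0.2000, 0.3600)
After 2 steps: (0.3072, 0.2464, 0.1488, 0.2976)
P(in E after 2 steps) = 0.1488

0.1488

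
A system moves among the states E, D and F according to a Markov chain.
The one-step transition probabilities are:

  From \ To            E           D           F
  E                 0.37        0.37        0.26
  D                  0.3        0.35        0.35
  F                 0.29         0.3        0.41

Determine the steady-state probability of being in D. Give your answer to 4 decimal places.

0.3393

Let the stationary distribution be π with π = πP and π_1 + π_2 + π_3 = 1.
π_1 = 0.37·π_1 + 0.3·π_2 + 0.29·π_3
π_2 = 0.37·π_1 + 0.35·π_2 + 0.3·π_3
Solving with the normalization constraint gives π = (0.3189, 0.3393, 0.3418).
So the stationary probability of D is 0.3393.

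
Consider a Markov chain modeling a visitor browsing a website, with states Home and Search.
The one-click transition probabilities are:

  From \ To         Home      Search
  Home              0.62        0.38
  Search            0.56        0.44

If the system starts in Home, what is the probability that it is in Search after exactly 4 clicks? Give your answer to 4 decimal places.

Propagate the distribution vector 4 clicks from Home.
After 0 clicks: (1.0000, 0.0000)
After 1 click: (0.6200, 0.3800)
After 2 clicks: (0.5972, 0.4028)
After 3 clicks: (0.5958, 0.4042)
After 4 clicks: (0.5957, 0.4043)
P(in Search after 4 clicks) = 0.4043

0.4043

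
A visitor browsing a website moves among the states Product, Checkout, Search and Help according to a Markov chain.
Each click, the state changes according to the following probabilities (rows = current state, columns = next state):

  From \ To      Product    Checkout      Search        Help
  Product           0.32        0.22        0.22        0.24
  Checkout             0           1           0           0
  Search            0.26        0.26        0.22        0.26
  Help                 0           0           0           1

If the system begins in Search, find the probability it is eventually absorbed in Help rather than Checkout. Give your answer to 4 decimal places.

0.5055

Let h(s) be the probability of absorption at Help starting from transient state s. Then h(Help) = 1 and h(Checkout) = 0. By first-step analysis:
h(Product) = 0.32·h(Product) + 0.22·0 + 0.22·h(Search) + 0.24·1
h(Search) = 0.26·h(Product) + 0.26·0 + 0.22·h(Search) + 0.26·1
Solving: h(Product) = 0.5165, h(Search) = 0.5055.
Starting from Search, the probability is 0.5055.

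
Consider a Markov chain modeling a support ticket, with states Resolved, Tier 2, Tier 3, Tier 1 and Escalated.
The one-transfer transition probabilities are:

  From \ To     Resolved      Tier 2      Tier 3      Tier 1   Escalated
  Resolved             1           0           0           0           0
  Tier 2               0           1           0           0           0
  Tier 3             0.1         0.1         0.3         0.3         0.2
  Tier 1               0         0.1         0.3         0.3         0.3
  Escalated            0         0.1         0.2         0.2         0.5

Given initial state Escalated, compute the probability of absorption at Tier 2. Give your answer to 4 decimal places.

0.8000

Let h(s) be the probability of absorption at Tier 2 starting from transient state s. Then h(Tier 2) = 1 and h(Resolved) = 0. By first-step analysis:
h(Tier 3) = 0.1·0 + 0.1·1 + 0.3·h(Tier 3) + 0.3·h(Tier 1) + 0.2·h(Escalated)
h(Tier 1) = 0.1·1 + 0.3·h(Tier 3) + 0.3·h(Tier 1) + 0.3·h(Escalated)
h(Escalated) = 0.1·1 + 0.2·h(Tier 3) + 0.2·h(Tier 1) + 0.5·h(Escalated)
Solving: h(Tier 3) = 0.7100, h(Tier 1) = 0.7900, h(Escalated) = 0.8000.
Starting from Escalated, the probability is 0.8000.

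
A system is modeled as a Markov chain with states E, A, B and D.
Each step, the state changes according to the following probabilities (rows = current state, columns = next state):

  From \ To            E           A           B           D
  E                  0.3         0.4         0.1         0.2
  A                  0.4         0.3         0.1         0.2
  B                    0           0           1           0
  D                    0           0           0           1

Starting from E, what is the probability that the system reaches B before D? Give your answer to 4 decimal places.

Let h(s) be the probability of absorption at B starting from transient state s. Then h(B) = 1 and h(D) = 0. By first-step analysis:
h(E) = 0.3·h(E) + 0.4·h(A) + 0.1·1 + 0.2·0
h(A) = 0.4·h(E) + 0.3·h(A) + 0.1·1 + 0.2·0
Solving: h(E) = 0.3333, h(A) = 0.3333.
Starting from E, the probability is 0.3333.

0.3333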